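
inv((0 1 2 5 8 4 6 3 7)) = (0 7 3 6 4 8 5 2 1)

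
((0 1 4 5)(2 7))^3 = (0 5 4 1)(2 7)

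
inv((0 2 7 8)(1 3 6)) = (0 8 7 2)(1 6 3)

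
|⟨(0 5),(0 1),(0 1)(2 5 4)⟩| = 120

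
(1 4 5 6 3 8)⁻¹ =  (1 8 3 6 5 4)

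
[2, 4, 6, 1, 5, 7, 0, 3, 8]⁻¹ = [6, 3, 0, 7, 1, 4, 2, 5, 8]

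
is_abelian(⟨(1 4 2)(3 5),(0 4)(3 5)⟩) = no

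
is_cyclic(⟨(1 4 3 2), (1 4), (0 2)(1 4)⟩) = no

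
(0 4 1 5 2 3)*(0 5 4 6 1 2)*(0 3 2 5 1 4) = (0 6 4 5 3 1)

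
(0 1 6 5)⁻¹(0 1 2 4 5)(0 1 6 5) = (0 1 6 2 4)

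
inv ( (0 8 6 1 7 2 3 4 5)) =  (0 5 4 3 2 7 1 6 8)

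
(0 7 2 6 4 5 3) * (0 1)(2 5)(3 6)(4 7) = (0 4 2 3 1)(5 6 7)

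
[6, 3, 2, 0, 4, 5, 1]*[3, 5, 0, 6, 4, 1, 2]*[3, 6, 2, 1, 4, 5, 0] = [2, 0, 3, 1, 4, 6, 5]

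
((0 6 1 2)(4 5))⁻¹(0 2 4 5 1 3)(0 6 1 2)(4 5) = (0 5 4 2 3 6)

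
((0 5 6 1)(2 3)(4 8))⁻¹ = (0 1 6 5)(2 3)(4 8)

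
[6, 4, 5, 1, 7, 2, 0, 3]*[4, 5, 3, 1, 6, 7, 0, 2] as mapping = [0→0, 1→6, 2→7, 3→5, 4→2, 5→3, 6→4, 7→1] 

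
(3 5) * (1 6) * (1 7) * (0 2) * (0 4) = (0 2 4)(1 6 7)(3 5)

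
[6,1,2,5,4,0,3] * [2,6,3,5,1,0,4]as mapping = [0→4,1→6,2→3,3→0,4→1,5→2,6→5]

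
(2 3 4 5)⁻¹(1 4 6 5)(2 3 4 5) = (1 5 6 2)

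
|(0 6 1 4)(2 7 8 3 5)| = 20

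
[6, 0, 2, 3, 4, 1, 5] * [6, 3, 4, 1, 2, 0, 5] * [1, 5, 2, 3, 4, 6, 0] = [6, 0, 4, 5, 2, 3, 1]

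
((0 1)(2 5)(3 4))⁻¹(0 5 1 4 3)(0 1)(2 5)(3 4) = (0 3 4 1 2)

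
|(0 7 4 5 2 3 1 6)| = 8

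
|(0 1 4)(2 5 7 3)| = 12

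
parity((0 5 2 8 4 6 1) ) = even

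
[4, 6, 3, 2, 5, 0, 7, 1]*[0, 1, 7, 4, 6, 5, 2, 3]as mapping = [0→6, 1→2, 2→4, 3→7, 4→5, 5→0, 6→3, 7→1]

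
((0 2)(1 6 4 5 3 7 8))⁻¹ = (0 2)(1 8 7 3 5 4 6)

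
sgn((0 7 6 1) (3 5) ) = 1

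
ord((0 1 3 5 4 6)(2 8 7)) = 6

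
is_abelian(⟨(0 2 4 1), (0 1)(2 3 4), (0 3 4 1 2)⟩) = no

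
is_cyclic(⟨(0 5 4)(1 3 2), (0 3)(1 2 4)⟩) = no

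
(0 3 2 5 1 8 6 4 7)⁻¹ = (0 7 4 6 8 1 5 2 3)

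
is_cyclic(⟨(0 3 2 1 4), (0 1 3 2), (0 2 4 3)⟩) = no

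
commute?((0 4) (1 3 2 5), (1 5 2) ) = no:(0 4) (1 3 2 5) * (1 5 2) = (0 4) (1 3), (1 5 2) * (0 4) (1 3 2 5) = (0 4) (2 3) 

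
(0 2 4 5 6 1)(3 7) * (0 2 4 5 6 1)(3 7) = (0 4 6)(1 2 5)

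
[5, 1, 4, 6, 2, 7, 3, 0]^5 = [7, 1, 4, 6, 2, 0, 3, 5]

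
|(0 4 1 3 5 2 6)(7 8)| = 14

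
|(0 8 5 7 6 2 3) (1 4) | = 14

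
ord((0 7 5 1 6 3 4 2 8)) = 9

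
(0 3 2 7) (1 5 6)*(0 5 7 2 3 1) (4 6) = (0 1 7 5 4 6) 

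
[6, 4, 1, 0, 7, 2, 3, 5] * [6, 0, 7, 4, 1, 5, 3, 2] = [3, 1, 0, 6, 2, 7, 4, 5]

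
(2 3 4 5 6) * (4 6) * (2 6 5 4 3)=(3 5)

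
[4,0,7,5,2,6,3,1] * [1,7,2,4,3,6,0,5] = [3,1,5,6,2,0,4,7]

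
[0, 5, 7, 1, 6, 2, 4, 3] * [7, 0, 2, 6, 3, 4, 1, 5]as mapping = [0→7, 1→4, 2→5, 3→0, 4→1, 5→2, 6→3, 7→6]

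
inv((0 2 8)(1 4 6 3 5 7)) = (0 8 2)(1 7 5 3 6 4)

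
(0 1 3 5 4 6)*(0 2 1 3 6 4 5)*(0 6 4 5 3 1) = (0 1 4 5 3 6 2)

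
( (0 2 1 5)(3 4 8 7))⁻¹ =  (0 5 1 2)(3 7 8 4)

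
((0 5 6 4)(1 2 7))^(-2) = (0 6)(1 2 7)(4 5)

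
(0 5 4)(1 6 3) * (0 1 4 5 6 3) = (0 6)(1 3 4)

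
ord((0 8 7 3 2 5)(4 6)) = 6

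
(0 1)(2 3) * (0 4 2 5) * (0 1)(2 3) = (1 4 3 5)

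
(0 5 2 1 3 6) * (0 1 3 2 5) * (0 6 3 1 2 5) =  (0 6 2 1 5)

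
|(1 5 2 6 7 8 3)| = 7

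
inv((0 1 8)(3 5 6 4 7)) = (0 8 1)(3 7 4 6 5)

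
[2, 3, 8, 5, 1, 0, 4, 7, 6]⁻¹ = [5, 4, 0, 1, 6, 3, 8, 7, 2]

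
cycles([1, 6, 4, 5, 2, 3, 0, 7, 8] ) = (0 1 6) (2 4) (3 5) 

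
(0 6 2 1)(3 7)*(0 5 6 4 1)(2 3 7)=(0 4 1 5 6 3 2)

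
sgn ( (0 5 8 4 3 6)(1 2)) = 1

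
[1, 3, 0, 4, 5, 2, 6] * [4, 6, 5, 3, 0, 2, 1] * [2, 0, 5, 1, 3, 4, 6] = [6, 1, 3, 2, 5, 4, 0]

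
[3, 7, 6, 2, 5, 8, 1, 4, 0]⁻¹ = [8, 6, 3, 0, 7, 4, 2, 1, 5]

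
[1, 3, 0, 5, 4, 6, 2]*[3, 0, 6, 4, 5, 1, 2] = [0, 4, 3, 1, 5, 2, 6]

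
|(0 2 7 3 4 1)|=6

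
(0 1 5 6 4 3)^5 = (0 3 4 6 5 1)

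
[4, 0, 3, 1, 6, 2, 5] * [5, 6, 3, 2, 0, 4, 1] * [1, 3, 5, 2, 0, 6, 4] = [1, 6, 5, 4, 3, 2, 0]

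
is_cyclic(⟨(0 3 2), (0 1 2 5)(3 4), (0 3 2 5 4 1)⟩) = no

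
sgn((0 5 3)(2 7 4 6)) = -1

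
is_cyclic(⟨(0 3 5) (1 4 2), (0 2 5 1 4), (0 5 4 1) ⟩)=no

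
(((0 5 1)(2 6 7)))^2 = (0 1 5)(2 7 6)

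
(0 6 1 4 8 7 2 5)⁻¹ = (0 5 2 7 8 4 1 6)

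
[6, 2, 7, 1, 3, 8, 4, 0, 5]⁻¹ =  [7, 3, 1, 4, 6, 8, 0, 2, 5]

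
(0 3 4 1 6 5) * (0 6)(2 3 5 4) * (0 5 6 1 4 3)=(0 6 3 2)(1 5)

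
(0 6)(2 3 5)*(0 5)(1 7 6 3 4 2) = (0 3)(1 7 6 5)(2 4)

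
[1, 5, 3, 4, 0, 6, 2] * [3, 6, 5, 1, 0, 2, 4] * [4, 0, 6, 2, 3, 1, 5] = [5, 6, 0, 4, 2, 3, 1]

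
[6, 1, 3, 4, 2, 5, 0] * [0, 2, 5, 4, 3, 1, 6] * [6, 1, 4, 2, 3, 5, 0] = [0, 4, 3, 2, 5, 1, 6]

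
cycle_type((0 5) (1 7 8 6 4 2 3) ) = 2.7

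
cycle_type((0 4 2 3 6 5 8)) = 7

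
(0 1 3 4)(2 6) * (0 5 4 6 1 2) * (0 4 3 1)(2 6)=(0 6 4 5 3 2)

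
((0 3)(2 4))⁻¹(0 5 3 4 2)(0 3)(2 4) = (0 2 4 3 5)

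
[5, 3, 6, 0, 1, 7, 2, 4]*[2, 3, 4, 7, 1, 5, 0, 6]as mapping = [0→5, 1→7, 2→0, 3→2, 4→3, 5→6, 6→4, 7→1]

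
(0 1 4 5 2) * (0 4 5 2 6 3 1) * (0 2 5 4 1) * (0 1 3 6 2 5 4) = (0 5 2 3 1)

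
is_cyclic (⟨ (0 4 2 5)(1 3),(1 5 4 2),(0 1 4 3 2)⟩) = no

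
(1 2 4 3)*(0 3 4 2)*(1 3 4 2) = (0 4 2 1) 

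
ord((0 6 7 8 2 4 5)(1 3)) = 14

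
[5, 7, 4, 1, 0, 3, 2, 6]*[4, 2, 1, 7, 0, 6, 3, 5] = [6, 5, 0, 2, 4, 7, 1, 3]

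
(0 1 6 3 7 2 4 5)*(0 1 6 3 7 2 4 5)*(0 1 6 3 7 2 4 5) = (0 3 4 1 7 5 6 2)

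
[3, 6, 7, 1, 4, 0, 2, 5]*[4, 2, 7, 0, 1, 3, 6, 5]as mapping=[0→0, 1→6, 2→5, 3→2, 4→1, 5→4, 6→7, 7→3]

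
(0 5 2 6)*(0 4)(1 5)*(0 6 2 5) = (0 1)(4 6)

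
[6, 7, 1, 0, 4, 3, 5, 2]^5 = [6, 2, 7, 0, 4, 3, 5, 1]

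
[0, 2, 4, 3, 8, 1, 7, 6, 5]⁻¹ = [0, 5, 1, 3, 2, 8, 7, 6, 4]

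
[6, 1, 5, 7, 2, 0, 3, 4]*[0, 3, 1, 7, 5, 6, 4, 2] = [4, 3, 6, 2, 1, 0, 7, 5]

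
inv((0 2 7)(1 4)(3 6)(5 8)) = (0 7 2)(1 4)(3 6)(5 8)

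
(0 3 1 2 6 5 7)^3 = (0 2 7 1 5 3 6)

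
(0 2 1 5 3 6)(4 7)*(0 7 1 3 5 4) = (0 2 3 6 7)(1 4)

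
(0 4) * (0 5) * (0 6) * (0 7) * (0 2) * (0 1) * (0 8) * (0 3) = (0 4 5 6 7 2 1 8 3)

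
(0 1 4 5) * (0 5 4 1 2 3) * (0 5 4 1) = (0 2 3 5 4 1) 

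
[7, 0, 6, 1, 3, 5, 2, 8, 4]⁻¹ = [1, 3, 6, 4, 8, 5, 2, 0, 7]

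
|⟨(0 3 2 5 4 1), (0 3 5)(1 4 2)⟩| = 720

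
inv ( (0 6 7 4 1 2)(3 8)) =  (0 2 1 4 7 6)(3 8)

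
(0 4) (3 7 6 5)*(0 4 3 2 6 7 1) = (0 3 1) (2 6 5) 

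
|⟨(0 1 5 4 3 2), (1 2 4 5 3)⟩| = 720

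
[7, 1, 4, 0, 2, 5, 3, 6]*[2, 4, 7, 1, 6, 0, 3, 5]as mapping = [0→5, 1→4, 2→6, 3→2, 4→7, 5→0, 6→1, 7→3]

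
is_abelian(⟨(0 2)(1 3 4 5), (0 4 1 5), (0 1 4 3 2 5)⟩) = no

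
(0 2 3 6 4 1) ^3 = (0 6) (1 3) (2 4) 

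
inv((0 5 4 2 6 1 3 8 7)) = (0 7 8 3 1 6 2 4 5)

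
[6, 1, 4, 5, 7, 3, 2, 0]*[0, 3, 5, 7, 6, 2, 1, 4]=[1, 3, 6, 2, 4, 7, 5, 0]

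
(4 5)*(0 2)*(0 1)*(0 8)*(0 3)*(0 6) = (0 2 1 8 3 6)(4 5)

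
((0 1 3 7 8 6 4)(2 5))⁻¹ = (0 4 6 8 7 3 1)(2 5)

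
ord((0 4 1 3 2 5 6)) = 7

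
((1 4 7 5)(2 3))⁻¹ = (1 5 7 4)(2 3)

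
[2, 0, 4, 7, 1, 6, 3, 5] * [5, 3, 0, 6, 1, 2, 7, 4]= [0, 5, 1, 4, 3, 7, 6, 2]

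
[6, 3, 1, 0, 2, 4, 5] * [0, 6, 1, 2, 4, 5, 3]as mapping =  [0→3, 1→2, 2→6, 3→0, 4→1, 5→4, 6→5]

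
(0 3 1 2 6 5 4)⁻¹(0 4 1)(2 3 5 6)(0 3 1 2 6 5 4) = (0 2 3)(1 4 5 6)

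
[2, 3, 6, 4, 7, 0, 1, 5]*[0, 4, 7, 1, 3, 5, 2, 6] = [7, 1, 2, 3, 6, 0, 4, 5]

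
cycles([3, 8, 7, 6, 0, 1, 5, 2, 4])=(0 3 6 5 1 8 4)(2 7)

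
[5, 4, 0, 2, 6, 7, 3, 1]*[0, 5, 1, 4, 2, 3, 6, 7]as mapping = [0→3, 1→2, 2→0, 3→1, 4→6, 5→7, 6→4, 7→5]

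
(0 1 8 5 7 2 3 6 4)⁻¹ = (0 4 6 3 2 7 5 8 1)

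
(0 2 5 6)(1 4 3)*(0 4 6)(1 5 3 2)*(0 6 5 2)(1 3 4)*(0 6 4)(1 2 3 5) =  (0 5 4 6 2)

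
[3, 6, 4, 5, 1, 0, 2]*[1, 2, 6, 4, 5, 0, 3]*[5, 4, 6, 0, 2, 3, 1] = [2, 0, 3, 5, 6, 4, 1]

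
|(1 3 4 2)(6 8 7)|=12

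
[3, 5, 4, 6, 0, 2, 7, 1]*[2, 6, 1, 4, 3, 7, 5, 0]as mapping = [0→4, 1→7, 2→3, 3→5, 4→2, 5→1, 6→0, 7→6]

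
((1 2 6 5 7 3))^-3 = (1 5)(2 7)(3 6)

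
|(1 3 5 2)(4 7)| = 4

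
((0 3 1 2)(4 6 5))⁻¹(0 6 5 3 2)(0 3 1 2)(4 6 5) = (0 3 5 4 1)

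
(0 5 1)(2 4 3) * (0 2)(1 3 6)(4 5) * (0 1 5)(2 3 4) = (0 2)(1 3)(4 6 5)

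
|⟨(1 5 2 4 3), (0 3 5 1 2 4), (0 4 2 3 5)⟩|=720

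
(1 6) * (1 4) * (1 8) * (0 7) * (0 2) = (0 7 2)(1 6 4 8)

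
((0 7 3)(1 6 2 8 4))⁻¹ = (0 3 7)(1 4 8 2 6)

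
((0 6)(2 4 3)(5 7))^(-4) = (2 3 4)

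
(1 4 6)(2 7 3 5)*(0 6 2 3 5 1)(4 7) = (0 6)(1 7 5 3)(2 4)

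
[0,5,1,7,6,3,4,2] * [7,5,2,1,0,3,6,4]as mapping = [0→7,1→3,2→5,3→4,4→6,5→1,6→0,7→2]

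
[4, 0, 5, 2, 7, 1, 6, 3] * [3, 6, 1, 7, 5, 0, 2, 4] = [5, 3, 0, 1, 4, 6, 2, 7]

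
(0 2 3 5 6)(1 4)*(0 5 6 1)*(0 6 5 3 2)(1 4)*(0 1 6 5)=(0 1 6 3)(4 5)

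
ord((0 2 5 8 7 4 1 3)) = 8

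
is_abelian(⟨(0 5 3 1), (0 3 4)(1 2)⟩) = no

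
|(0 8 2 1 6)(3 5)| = 10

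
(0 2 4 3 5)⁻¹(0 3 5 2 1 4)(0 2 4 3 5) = (0 4 1 3 2 5)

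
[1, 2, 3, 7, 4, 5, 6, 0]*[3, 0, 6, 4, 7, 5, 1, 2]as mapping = [0→0, 1→6, 2→4, 3→2, 4→7, 5→5, 6→1, 7→3]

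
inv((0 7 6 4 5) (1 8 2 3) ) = (0 5 4 6 7) (1 3 2 8) 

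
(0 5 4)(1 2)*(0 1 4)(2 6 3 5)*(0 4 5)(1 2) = (0 1 6 3)(2 5 4)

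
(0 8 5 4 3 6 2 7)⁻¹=(0 7 2 6 3 4 5 8)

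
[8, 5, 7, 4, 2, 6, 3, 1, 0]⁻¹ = [8, 7, 4, 6, 3, 1, 5, 2, 0]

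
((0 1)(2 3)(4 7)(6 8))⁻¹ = (0 1)(2 3)(4 7)(6 8)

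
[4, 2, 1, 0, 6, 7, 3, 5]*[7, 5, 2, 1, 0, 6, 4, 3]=[0, 2, 5, 7, 4, 3, 1, 6]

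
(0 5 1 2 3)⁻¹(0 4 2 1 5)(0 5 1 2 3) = (1 5 4 3 2)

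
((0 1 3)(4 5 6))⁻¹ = (0 3 1)(4 6 5)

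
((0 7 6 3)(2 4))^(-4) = ()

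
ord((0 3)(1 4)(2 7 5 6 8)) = 10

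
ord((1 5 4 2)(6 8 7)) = 12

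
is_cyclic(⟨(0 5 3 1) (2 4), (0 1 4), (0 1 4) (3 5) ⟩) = no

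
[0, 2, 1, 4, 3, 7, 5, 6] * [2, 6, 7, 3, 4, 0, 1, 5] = [2, 7, 6, 4, 3, 5, 0, 1]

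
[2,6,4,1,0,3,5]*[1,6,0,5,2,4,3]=[0,3,2,6,1,5,4]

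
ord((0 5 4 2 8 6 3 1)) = 8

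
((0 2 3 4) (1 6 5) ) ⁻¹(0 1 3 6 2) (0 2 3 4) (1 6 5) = (2 6 4 5 3) 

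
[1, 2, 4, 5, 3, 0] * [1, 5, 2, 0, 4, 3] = [5, 2, 4, 3, 0, 1]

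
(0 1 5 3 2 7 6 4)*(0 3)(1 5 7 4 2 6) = (0 5)(1 7)(2 4 3 6)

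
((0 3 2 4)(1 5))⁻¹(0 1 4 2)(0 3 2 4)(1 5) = (0 4 3 5)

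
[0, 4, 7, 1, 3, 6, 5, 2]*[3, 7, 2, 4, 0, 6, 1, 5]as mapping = [0→3, 1→0, 2→5, 3→7, 4→4, 5→1, 6→6, 7→2]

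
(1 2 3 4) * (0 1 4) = (0 1 2 3)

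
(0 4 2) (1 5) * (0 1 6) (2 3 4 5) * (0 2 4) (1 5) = (0 1 4 3) (2 5 6) 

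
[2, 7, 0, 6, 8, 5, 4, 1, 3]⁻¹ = [2, 7, 0, 8, 6, 5, 3, 1, 4]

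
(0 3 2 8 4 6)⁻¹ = (0 6 4 8 2 3)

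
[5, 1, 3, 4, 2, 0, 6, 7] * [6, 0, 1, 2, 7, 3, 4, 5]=[3, 0, 2, 7, 1, 6, 4, 5]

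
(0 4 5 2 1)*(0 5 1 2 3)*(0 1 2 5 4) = (1 4 2 5 3)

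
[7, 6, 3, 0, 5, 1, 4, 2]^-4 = [0, 1, 2, 3, 4, 5, 6, 7]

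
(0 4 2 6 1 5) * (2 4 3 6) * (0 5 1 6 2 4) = (0 3 2 4) 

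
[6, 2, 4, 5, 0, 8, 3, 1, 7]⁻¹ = [4, 7, 1, 6, 2, 3, 0, 8, 5]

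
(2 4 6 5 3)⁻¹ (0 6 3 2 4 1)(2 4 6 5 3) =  (0 5 2 4 6 1)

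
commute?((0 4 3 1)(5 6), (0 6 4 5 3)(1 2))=no:(0 4 3 1)(5 6) * (0 6 4 5 3)(1 2)=(0 5 4)(1 6 3 2), (0 6 4 5 3)(1 2) * (0 4 3 1)(5 6)=(0 5 1 2)(3 4 6)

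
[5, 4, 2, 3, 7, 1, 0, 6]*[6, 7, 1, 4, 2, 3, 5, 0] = [3, 2, 1, 4, 0, 7, 6, 5]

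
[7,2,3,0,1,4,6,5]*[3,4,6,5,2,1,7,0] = [0,6,5,3,4,2,7,1]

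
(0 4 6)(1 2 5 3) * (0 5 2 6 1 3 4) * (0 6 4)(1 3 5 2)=(0 6 2 1 4 3 5)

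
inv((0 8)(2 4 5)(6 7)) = (0 8)(2 5 4)(6 7)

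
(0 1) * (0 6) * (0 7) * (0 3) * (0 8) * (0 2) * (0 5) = (0 1 6 7 3 8 2 5)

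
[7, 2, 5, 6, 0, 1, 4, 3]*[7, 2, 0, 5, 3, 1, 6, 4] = [4, 0, 1, 6, 7, 2, 3, 5]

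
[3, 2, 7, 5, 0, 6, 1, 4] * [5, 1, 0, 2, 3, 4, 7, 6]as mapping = [0→2, 1→0, 2→6, 3→4, 4→5, 5→7, 6→1, 7→3]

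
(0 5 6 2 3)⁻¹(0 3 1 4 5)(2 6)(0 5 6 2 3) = (0 1 4 6 5)(2 3)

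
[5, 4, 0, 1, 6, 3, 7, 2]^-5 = [1, 7, 3, 6, 2, 4, 0, 5]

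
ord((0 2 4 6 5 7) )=6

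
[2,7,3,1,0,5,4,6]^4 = [7,0,6,4,1,5,3,2]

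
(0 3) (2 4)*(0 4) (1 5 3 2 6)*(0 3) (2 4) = (0 4 6 1 5) (2 3) 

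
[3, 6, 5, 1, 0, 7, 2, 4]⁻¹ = [4, 3, 6, 0, 7, 2, 1, 5]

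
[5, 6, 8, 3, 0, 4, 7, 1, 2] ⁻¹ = [4, 7, 8, 3, 5, 0, 1, 6, 2] 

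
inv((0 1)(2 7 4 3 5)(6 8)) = (0 1)(2 5 3 4 7)(6 8)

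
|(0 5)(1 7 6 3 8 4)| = 6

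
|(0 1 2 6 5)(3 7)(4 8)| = 10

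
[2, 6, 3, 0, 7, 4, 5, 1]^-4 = [3, 6, 0, 2, 7, 4, 5, 1]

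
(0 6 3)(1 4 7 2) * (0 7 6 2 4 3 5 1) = (0 2)(1 3 7 4 6 5)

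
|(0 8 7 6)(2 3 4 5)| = 4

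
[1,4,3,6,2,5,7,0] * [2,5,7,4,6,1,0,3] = [5,6,4,0,7,1,3,2]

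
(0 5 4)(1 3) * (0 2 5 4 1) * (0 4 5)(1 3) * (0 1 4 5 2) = (0 2 1 4)(3 5)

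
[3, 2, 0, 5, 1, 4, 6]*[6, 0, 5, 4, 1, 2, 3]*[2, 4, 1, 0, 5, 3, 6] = [5, 3, 6, 1, 2, 4, 0]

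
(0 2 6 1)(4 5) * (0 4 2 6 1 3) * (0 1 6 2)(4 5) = (0 2 6 3 1 5)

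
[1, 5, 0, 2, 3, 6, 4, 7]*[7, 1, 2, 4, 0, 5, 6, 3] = [1, 5, 7, 2, 4, 6, 0, 3]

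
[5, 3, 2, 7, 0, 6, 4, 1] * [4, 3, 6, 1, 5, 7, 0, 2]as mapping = [0→7, 1→1, 2→6, 3→2, 4→4, 5→0, 6→5, 7→3]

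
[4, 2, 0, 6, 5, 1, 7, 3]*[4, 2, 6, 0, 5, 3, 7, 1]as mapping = [0→5, 1→6, 2→4, 3→7, 4→3, 5→2, 6→1, 7→0]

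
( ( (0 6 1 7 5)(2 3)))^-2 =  (0 7 6 5 1)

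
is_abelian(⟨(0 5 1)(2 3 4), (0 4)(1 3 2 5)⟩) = no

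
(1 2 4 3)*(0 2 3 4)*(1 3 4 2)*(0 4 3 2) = (0 1 3 2 4)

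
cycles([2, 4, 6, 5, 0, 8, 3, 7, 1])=(0 2 6 3 5 8 1 4)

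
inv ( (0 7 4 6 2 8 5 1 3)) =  (0 3 1 5 8 2 6 4 7)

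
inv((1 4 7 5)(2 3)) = (1 5 7 4)(2 3)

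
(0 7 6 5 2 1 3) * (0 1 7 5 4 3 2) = (0 5)(1 2 7 6 4 3)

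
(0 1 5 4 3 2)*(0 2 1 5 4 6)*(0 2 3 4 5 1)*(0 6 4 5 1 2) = (0 2 3 6) (4 5) 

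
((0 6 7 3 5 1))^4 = (0 5 7)(1 3 6)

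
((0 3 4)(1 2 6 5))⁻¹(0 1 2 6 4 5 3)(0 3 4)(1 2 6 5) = (0 1 4 3 2 6 5)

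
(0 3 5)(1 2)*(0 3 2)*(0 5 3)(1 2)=(0 1 5)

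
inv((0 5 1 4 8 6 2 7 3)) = (0 3 7 2 6 8 4 1 5)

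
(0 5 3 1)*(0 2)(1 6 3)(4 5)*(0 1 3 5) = (0 4)(1 2)(3 6 5)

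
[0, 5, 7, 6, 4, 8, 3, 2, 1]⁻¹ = [0, 8, 7, 6, 4, 1, 3, 2, 5]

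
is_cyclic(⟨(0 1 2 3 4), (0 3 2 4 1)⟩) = no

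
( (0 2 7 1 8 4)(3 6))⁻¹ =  (0 4 8 1 7 2)(3 6)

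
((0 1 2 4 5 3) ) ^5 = (0 3 5 4 2 1) 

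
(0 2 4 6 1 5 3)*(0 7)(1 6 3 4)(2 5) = (0 5 4 3 7)(1 2)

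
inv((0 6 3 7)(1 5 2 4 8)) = (0 7 3 6)(1 8 4 2 5)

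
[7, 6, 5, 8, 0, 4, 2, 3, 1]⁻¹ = [4, 8, 6, 7, 5, 2, 1, 0, 3]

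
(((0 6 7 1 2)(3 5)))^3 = (0 1 6 2 7)(3 5)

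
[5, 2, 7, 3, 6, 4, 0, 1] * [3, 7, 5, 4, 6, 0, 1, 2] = [0, 5, 2, 4, 1, 6, 3, 7]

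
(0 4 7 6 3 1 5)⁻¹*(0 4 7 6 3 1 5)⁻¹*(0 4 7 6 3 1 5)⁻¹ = (0 3 4 1 7 5 6)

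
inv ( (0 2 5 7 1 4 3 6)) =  (0 6 3 4 1 7 5 2)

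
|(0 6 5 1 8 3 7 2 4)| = 9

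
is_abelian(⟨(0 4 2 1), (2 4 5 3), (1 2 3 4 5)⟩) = no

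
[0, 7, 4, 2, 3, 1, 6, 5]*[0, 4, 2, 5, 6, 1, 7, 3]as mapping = [0→0, 1→3, 2→6, 3→2, 4→5, 5→4, 6→7, 7→1]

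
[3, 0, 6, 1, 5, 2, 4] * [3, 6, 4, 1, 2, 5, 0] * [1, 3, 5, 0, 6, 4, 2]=[3, 0, 1, 2, 4, 6, 5]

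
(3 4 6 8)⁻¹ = (3 8 6 4)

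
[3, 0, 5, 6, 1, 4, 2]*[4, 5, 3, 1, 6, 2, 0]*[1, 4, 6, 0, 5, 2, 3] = [4, 5, 6, 1, 2, 3, 0]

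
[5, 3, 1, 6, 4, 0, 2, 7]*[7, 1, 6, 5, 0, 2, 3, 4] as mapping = [0→2, 1→5, 2→1, 3→3, 4→0, 5→7, 6→6, 7→4] 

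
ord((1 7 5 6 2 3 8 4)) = 8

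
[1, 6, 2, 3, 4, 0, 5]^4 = [0, 1, 2, 3, 4, 5, 6]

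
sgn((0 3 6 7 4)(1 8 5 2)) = -1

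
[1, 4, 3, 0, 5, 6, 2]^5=[2, 3, 5, 6, 0, 1, 4]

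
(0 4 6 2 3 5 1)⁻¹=(0 1 5 3 2 6 4)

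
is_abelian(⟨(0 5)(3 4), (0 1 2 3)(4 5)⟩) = no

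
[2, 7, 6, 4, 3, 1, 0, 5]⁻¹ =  [6, 5, 0, 4, 3, 7, 2, 1]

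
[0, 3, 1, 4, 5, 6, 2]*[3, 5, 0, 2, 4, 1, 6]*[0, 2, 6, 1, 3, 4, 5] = [1, 6, 4, 3, 2, 5, 0]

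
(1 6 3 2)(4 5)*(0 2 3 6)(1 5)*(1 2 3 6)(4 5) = (0 3 6 1)(2 4)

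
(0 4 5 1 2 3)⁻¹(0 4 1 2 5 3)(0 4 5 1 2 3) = (0 4 5 2 3 1)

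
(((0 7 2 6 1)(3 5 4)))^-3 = (0 2 1 7 6)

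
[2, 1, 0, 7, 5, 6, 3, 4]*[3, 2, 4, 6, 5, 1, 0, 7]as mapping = [0→4, 1→2, 2→3, 3→7, 4→1, 5→0, 6→6, 7→5]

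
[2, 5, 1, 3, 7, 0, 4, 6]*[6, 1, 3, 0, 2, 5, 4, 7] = [3, 5, 1, 0, 7, 6, 2, 4]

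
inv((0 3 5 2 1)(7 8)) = (0 1 2 5 3)(7 8)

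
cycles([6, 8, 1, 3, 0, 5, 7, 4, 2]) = (0 6 7 4)(1 8 2)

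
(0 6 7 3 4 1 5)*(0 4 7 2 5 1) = (0 6 2 5 4)(3 7)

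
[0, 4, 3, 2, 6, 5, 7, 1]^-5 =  [0, 7, 3, 2, 1, 5, 4, 6]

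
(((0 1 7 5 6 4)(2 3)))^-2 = (0 6 7)(1 4 5)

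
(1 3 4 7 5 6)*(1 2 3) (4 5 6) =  (2 3 5 4 7 6) 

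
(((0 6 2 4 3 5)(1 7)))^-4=(0 2 3)(4 5 6)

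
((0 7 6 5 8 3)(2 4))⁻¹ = (0 3 8 5 6 7)(2 4)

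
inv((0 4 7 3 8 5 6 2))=(0 2 6 5 8 3 7 4)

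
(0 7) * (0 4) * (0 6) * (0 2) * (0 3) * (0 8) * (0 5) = (0 7 4 6 2 3 8 5)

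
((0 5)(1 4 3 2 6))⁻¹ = (0 5)(1 6 2 3 4)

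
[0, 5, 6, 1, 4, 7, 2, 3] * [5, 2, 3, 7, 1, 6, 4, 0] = [5, 6, 4, 2, 1, 0, 3, 7]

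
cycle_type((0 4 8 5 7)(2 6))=2.5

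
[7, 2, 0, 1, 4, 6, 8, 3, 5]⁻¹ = [2, 3, 1, 7, 4, 8, 5, 0, 6]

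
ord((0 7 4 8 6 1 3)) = 7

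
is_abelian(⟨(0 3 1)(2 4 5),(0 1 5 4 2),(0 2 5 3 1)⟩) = no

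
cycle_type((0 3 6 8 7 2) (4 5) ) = 2.6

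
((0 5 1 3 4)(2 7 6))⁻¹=(0 4 3 1 5)(2 6 7)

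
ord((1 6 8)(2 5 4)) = 3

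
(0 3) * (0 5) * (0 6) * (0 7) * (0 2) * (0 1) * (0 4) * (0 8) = (0 3 5 6 7 2 1 4 8)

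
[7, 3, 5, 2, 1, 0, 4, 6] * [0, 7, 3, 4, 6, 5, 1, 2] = [2, 4, 5, 3, 7, 0, 6, 1]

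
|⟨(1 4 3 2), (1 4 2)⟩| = 24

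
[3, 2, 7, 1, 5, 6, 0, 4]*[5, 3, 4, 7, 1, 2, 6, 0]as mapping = [0→7, 1→4, 2→0, 3→3, 4→2, 5→6, 6→5, 7→1]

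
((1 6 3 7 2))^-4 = (1 6 3 7 2)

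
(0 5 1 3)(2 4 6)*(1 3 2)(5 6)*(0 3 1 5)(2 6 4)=(0 4)(1 6 5)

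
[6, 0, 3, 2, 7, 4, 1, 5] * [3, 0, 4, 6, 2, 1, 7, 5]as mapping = [0→7, 1→3, 2→6, 3→4, 4→5, 5→2, 6→0, 7→1]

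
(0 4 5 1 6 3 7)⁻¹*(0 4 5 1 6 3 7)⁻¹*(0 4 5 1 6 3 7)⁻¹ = (0 6 4 3 5 7 1)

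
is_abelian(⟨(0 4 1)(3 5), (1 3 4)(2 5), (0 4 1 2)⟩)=no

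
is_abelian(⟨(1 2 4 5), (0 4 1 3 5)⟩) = no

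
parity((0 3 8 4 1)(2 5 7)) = even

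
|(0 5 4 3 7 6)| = 6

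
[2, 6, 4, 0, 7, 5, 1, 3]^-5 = [0, 6, 2, 3, 4, 5, 1, 7]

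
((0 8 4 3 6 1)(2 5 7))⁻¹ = (0 1 6 3 4 8)(2 7 5)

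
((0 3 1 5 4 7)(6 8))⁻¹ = (0 7 4 5 1 3)(6 8)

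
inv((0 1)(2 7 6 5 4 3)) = (0 1)(2 3 4 5 6 7)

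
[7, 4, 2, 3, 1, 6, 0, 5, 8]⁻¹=[6, 4, 2, 3, 1, 7, 5, 0, 8]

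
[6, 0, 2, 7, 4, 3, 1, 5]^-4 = [1, 6, 2, 5, 4, 7, 0, 3]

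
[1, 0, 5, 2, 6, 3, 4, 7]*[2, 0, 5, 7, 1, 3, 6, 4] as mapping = [0→0, 1→2, 2→3, 3→5, 4→6, 5→7, 6→1, 7→4] 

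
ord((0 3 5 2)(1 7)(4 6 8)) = 12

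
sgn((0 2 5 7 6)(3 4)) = -1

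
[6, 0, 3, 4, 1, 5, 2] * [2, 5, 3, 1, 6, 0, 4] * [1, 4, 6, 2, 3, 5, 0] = [3, 6, 4, 0, 5, 1, 2]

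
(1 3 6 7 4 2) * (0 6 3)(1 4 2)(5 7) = (0 6 5 7 2 4 1)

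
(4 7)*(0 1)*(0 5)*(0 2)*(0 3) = (0 1 5 2 3)(4 7)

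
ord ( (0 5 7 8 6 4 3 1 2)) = 9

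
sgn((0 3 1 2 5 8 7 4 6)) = 1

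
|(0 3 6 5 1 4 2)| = 7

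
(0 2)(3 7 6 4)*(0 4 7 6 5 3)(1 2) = (0 1 2 4)(3 6 7 5)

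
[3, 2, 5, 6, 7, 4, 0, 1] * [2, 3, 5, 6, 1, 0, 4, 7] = [6, 5, 0, 4, 7, 1, 2, 3]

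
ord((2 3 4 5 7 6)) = 6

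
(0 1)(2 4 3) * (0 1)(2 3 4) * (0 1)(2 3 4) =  (0 1)(2 3 4)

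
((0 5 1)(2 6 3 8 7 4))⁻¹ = (0 1 5)(2 4 7 8 3 6)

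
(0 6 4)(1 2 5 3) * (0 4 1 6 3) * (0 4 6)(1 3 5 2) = (0 5 4 6 3)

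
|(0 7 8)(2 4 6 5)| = 12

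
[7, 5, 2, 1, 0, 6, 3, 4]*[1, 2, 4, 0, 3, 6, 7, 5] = [5, 6, 4, 2, 1, 7, 0, 3]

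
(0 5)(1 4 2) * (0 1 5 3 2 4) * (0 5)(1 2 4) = (0 3 4 1 5 2)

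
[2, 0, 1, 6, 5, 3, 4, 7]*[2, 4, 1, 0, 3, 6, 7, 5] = [1, 2, 4, 7, 6, 0, 3, 5] 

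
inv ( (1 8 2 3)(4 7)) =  (1 3 2 8)(4 7)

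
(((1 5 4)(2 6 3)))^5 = (1 4 5)(2 3 6)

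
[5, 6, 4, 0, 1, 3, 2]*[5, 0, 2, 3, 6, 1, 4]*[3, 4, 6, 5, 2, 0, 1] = [4, 2, 1, 0, 3, 5, 6]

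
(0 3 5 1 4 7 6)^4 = (0 4 3 7 5 6 1)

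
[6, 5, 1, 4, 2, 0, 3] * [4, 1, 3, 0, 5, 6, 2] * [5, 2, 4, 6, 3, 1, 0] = [4, 0, 2, 1, 6, 3, 5]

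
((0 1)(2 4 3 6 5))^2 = (2 3 5 4 6)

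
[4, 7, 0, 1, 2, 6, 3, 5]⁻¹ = [2, 3, 4, 6, 0, 7, 5, 1]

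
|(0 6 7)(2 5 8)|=3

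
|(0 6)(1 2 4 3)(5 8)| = 4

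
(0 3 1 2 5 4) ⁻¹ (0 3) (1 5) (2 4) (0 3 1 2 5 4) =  (0 5) (1 3) (2 4) 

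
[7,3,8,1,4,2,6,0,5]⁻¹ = [7,3,5,1,4,8,6,0,2]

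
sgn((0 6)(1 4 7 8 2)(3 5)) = 1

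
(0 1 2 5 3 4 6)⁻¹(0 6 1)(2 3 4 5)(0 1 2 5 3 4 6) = (0 2 1)(3 5 4 6)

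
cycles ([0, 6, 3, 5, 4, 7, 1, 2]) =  (1 6) (2 3 5 7) 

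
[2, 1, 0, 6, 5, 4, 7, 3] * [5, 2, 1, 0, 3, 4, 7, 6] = [1, 2, 5, 7, 4, 3, 6, 0]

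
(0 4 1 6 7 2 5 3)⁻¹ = (0 3 5 2 7 6 1 4)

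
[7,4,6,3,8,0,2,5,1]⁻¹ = [5,8,6,3,1,7,2,0,4]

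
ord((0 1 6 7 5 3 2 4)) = 8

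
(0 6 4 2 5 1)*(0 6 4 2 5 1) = (0 4 5)(1 6 2)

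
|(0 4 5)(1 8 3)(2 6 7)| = 3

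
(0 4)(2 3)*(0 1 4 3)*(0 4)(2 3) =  (0 2 4 1)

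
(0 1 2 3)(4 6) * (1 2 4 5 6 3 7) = (0 2 7 1 4 3)(5 6)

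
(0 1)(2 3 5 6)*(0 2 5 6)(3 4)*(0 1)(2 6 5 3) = (1 6 3 5)(2 4)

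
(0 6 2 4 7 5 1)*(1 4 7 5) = (0 6 2 7 1)(4 5)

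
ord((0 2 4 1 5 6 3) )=7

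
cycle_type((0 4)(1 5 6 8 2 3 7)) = 2.7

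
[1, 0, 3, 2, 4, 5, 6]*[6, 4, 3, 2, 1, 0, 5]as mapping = [0→4, 1→6, 2→2, 3→3, 4→1, 5→0, 6→5]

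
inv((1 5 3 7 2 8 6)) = (1 6 8 2 7 3 5)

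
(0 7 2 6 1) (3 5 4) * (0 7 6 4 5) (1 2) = (0 6 2 4 3) (1 7) 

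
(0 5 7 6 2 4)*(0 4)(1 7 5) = (0 1 7 6 2)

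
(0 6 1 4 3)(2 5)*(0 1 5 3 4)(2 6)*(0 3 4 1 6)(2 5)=(0 5)(1 3 6 2 4)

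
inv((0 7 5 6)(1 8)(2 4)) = (0 6 5 7)(1 8)(2 4)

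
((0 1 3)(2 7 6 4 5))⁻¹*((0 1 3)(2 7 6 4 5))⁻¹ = (0 1 3)(2 4 7 5 6)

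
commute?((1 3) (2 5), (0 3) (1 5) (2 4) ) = no:(1 3) (2 5) * (0 3) (1 5) (2 4) = (0 3 5 4 2 1), (0 3) (1 5) (2 4) * (1 3) (2 5) = (0 1 2 4 5 3) 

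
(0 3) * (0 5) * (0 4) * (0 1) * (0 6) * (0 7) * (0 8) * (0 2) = (0 3 5 4 1 6 7 8 2)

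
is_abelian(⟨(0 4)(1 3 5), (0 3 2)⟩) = no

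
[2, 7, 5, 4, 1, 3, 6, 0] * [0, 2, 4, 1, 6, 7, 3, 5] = [4, 5, 7, 6, 2, 1, 3, 0]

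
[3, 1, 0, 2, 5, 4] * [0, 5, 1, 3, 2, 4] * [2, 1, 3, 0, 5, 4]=[0, 4, 2, 1, 5, 3]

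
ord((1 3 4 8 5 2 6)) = 7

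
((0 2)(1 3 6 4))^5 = (0 2)(1 3 6 4)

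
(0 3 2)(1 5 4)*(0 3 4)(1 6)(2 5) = (0 4 6 1 2 3 5)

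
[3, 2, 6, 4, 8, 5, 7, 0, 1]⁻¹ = [7, 8, 1, 0, 3, 5, 2, 6, 4]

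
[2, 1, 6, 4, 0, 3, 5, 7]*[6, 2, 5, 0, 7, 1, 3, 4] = [5, 2, 3, 7, 6, 0, 1, 4]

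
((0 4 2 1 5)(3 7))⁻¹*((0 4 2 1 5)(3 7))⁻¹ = (0 1 4 5 2)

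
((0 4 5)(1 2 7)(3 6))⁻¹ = (0 5 4)(1 7 2)(3 6)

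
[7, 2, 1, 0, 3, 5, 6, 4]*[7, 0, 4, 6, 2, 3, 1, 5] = [5, 4, 0, 7, 6, 3, 1, 2]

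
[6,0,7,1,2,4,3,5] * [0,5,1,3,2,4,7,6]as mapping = [0→7,1→0,2→6,3→5,4→1,5→2,6→3,7→4]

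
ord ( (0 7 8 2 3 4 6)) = 7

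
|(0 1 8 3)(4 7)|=4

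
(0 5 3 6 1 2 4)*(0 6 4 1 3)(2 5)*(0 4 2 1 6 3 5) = (0 1)(2 6 5 4 3)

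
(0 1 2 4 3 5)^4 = (0 3 2)(1 5 4)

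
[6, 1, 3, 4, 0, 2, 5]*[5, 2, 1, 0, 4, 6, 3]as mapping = [0→3, 1→2, 2→0, 3→4, 4→5, 5→1, 6→6]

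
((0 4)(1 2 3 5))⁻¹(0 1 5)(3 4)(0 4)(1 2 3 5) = (0 5)(1 4 2)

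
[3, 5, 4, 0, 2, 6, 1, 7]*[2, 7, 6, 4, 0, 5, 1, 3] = [4, 5, 0, 2, 6, 1, 7, 3]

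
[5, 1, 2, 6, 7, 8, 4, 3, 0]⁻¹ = [8, 1, 2, 7, 6, 0, 3, 4, 5]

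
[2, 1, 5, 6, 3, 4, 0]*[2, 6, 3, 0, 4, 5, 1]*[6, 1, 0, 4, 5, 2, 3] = [4, 3, 2, 1, 6, 5, 0]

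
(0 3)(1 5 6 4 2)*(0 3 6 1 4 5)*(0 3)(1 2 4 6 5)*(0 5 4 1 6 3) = (0 4 1)(2 3 5)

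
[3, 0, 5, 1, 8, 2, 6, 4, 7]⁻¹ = [1, 3, 5, 0, 7, 2, 6, 8, 4]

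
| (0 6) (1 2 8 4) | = 4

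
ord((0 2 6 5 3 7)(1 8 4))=6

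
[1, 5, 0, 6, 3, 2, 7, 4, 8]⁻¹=[2, 0, 5, 4, 7, 1, 3, 6, 8]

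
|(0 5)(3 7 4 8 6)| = 10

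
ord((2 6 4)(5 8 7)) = 3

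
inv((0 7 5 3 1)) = (0 1 3 5 7)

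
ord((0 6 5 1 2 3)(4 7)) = 6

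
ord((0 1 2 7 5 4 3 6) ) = 8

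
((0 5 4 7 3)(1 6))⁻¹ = (0 3 7 4 5)(1 6)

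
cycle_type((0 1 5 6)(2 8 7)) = 3.4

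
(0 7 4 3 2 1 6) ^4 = (0 2 7 1 4 6 3) 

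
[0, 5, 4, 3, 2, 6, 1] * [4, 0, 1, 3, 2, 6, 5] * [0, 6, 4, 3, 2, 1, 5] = [2, 5, 4, 3, 6, 1, 0]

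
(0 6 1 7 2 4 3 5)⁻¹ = (0 5 3 4 2 7 1 6)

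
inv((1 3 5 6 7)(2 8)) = (1 7 6 5 3)(2 8)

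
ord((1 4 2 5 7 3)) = 6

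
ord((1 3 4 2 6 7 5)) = 7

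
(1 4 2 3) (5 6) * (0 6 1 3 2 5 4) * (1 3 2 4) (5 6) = (0 5 3 2 4 6 1) 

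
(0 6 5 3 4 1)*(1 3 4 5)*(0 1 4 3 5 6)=(3 6 4 5)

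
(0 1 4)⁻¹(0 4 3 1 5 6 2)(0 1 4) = (0 3 4 5 6 2 1)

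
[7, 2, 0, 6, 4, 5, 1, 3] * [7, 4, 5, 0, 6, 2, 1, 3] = [3, 5, 7, 1, 6, 2, 4, 0]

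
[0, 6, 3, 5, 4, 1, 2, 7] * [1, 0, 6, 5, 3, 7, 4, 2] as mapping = [0→1, 1→4, 2→5, 3→7, 4→3, 5→0, 6→6, 7→2] 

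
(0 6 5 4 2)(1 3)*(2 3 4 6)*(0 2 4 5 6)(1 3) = (0 4 1 5)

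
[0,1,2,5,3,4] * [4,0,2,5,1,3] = [4,0,2,3,5,1]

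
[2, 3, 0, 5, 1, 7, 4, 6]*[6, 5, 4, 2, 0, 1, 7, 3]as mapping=[0→4, 1→2, 2→6, 3→1, 4→5, 5→3, 6→0, 7→7]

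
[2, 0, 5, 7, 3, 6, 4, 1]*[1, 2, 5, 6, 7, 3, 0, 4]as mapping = [0→5, 1→1, 2→3, 3→4, 4→6, 5→0, 6→7, 7→2]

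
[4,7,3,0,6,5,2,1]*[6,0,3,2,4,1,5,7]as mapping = [0→4,1→7,2→2,3→6,4→5,5→1,6→3,7→0]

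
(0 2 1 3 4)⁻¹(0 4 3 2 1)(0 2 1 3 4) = (0 4 1 3 2)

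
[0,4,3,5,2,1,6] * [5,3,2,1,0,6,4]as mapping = [0→5,1→0,2→1,3→6,4→2,5→3,6→4]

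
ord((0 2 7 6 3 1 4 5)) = 8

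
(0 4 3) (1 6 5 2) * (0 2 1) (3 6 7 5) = (0 4 6 3 2) (1 7 5) 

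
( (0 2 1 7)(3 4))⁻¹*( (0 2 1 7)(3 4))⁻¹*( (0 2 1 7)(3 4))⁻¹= (0 2 1 7)(3 4)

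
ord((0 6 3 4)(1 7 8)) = 12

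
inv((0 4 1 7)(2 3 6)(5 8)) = (0 7 1 4)(2 6 3)(5 8)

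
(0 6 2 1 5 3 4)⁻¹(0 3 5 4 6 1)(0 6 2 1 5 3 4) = (0 2 5 6 4 3)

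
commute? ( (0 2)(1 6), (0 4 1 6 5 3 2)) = no: (0 2)(1 6) * (0 4 1 6 5 3 2) = (1 5 3 2 4), (0 4 1 6 5 3 2) * (0 2)(1 6) = (0 4 6 5 3)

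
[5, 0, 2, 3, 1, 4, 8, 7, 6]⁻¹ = [1, 4, 2, 3, 5, 0, 8, 7, 6]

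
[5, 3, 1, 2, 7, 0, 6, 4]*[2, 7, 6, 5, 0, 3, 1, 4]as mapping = [0→3, 1→5, 2→7, 3→6, 4→4, 5→2, 6→1, 7→0]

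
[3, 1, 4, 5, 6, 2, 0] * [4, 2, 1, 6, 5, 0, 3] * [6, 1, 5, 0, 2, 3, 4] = [4, 5, 3, 6, 0, 1, 2]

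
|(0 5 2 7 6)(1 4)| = 10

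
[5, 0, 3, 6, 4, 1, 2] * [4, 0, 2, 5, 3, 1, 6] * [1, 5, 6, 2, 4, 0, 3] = [5, 4, 0, 3, 2, 1, 6]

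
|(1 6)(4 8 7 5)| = 4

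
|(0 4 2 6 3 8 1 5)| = 8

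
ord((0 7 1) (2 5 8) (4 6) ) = 6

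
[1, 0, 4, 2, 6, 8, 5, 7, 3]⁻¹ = [1, 0, 3, 8, 2, 6, 4, 7, 5]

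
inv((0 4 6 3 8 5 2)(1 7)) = (0 2 5 8 3 6 4)(1 7)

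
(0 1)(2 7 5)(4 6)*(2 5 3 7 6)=(0 1)(2 6 4)(3 7)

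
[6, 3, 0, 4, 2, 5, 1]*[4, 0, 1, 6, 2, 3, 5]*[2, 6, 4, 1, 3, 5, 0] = [5, 0, 3, 4, 6, 1, 2]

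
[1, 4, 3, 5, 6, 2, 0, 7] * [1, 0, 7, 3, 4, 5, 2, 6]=[0, 4, 3, 5, 2, 7, 1, 6] 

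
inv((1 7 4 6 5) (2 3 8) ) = (1 5 6 4 7) (2 8 3) 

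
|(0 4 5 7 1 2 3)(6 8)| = 14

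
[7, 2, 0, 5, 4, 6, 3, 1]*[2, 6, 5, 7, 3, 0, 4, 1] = [1, 5, 2, 0, 3, 4, 7, 6]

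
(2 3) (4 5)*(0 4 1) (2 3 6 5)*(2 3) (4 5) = (0 5 1) (2 6 4 3) 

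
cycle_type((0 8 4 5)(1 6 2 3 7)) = 4.5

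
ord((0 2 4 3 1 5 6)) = 7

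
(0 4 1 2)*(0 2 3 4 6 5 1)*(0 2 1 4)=(0 6 5 4 2 1 3)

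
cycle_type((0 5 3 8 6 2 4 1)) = 8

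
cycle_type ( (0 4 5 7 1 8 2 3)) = 8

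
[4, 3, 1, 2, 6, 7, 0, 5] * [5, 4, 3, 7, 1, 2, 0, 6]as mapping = [0→1, 1→7, 2→4, 3→3, 4→0, 5→6, 6→5, 7→2]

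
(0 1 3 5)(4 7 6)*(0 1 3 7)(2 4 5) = (0 3 2 4)(1 7 6 5)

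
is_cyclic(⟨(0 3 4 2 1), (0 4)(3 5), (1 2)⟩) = no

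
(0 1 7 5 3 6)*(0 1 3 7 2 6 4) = (0 3 4)(1 2 6)(5 7)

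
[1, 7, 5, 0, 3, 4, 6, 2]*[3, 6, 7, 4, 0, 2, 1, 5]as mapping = [0→6, 1→5, 2→2, 3→3, 4→4, 5→0, 6→1, 7→7]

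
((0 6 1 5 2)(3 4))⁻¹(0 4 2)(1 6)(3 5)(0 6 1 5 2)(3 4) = (0 6 3)(1 5)(2 4)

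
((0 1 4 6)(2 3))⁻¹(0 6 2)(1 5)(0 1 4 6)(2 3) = (0 3 1)(4 5)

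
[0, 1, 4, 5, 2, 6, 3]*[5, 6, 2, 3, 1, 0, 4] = [5, 6, 1, 0, 2, 4, 3]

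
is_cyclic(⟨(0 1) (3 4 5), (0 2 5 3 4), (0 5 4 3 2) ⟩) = no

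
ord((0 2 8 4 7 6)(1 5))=6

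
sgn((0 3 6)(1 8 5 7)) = -1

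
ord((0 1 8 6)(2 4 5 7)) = 4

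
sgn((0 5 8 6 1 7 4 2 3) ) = 1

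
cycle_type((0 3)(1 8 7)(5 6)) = 2^2.3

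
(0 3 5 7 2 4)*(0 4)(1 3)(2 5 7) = (0 1 3 7 5 2)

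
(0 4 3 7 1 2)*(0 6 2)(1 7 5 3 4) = (0 1)(2 6)(3 5)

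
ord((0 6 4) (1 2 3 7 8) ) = 15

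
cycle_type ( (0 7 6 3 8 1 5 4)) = 8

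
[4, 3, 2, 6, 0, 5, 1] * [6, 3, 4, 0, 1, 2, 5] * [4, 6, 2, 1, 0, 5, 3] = [6, 4, 0, 5, 3, 2, 1]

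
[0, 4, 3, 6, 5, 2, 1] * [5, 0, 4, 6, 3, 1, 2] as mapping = [0→5, 1→3, 2→6, 3→2, 4→1, 5→4, 6→0] 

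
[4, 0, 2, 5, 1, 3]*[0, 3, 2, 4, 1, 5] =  [1, 0, 2, 5, 3, 4]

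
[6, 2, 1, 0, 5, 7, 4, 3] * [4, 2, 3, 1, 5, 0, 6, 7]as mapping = [0→6, 1→3, 2→2, 3→4, 4→0, 5→7, 6→5, 7→1]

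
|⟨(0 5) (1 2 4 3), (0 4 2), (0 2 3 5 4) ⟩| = 360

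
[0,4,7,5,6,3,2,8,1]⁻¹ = [0,8,6,5,1,3,4,2,7]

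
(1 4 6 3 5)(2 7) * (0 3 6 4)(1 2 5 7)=(0 3 7 5 2 1)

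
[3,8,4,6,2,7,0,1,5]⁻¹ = [6,7,4,0,2,8,3,5,1]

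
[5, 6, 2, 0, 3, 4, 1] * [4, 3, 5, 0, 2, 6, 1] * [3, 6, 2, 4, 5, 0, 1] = [1, 6, 0, 5, 3, 2, 4] 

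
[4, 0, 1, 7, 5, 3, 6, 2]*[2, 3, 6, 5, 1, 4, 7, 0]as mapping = [0→1, 1→2, 2→3, 3→0, 4→4, 5→5, 6→7, 7→6]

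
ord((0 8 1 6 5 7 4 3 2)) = 9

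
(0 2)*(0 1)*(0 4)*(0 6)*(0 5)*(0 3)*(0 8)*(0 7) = (0 2 1 4 6 5 3 8 7)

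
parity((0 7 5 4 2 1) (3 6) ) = even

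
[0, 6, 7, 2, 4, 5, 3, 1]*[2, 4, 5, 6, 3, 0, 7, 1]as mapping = [0→2, 1→7, 2→1, 3→5, 4→3, 5→0, 6→6, 7→4]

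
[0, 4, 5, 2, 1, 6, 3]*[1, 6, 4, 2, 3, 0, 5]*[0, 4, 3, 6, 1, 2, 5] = [4, 6, 0, 1, 5, 2, 3]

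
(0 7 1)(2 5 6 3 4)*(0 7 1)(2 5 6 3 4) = (0 1 7)(2 6 4 5 3)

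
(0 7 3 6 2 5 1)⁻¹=(0 1 5 2 6 3 7)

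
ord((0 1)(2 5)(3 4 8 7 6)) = 10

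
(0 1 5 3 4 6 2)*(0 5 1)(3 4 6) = (2 5 4 3 6)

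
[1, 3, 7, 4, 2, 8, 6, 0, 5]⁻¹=[7, 0, 4, 1, 3, 8, 6, 2, 5]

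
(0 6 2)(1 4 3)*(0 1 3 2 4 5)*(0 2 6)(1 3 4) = (1 5 2 3 4 6)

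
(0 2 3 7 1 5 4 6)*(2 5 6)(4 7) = (0 5 7 1 6)(2 3 4)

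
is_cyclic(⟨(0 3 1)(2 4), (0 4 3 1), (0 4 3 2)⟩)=no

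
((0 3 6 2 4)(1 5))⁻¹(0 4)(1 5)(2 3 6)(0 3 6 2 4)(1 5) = (0 3)(1 5)(2 4 6)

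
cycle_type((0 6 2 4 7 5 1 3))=8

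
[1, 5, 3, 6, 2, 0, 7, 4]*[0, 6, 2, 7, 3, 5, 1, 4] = [6, 5, 7, 1, 2, 0, 4, 3]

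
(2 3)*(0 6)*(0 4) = (0 6 4)(2 3)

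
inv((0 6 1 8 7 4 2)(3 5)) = (0 2 4 7 8 1 6)(3 5)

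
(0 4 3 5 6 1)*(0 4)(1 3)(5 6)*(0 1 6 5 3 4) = (0 1)(3 5)(4 6)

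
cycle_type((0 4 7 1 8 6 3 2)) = 8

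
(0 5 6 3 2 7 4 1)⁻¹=(0 1 4 7 2 3 6 5)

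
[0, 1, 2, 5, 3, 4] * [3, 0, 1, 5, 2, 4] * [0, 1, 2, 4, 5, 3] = [4, 0, 1, 5, 3, 2]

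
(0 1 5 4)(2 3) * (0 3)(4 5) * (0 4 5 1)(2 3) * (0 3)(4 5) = (0 3)(1 4 2 5)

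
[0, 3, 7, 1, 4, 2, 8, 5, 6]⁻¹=[0, 3, 5, 1, 4, 7, 8, 2, 6]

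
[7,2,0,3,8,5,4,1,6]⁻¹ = [2,7,1,3,6,5,8,0,4]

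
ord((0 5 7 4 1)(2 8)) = 10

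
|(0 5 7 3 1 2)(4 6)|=6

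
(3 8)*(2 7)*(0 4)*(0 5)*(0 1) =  (0 4 5 1)(2 7)(3 8)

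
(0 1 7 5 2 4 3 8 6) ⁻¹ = (0 6 8 3 4 2 5 7 1) 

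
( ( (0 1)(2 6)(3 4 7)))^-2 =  (3 4 7)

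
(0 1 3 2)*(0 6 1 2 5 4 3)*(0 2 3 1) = (0 3 5 4 1 2 6)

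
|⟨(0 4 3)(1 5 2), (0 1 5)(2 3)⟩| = 720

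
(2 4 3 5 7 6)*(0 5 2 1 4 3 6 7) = (0 5)(1 4 6)(2 3)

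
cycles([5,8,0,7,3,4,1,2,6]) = (0 5 4 3 7 2)(1 8 6)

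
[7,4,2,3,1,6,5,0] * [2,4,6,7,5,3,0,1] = [1,5,6,7,4,0,3,2]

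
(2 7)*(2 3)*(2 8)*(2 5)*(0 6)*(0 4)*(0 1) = (0 6 4 1) (2 7 3 8 5) 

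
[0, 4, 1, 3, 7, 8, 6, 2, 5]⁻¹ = [0, 2, 7, 3, 1, 8, 6, 4, 5]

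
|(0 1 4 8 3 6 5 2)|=8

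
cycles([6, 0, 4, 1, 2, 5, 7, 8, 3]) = (0 6 7 8 3 1)(2 4)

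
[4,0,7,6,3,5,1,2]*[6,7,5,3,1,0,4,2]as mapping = [0→1,1→6,2→2,3→4,4→3,5→0,6→7,7→5]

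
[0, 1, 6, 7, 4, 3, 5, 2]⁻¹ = [0, 1, 7, 5, 4, 6, 2, 3]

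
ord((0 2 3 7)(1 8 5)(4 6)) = 12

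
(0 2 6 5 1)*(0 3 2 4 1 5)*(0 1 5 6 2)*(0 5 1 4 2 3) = (0 2 3 5 6 4 1)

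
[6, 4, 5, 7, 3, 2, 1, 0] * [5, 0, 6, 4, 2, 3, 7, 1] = [7, 2, 3, 1, 4, 6, 0, 5]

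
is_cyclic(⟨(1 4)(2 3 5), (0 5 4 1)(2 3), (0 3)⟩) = no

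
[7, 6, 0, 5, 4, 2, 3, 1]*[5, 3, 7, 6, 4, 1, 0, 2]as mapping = [0→2, 1→0, 2→5, 3→1, 4→4, 5→7, 6→6, 7→3]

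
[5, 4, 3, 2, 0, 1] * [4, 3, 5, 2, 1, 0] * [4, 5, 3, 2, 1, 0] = [4, 5, 3, 0, 1, 2]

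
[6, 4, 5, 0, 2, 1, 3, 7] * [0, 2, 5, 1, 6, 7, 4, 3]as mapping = [0→4, 1→6, 2→7, 3→0, 4→5, 5→2, 6→1, 7→3]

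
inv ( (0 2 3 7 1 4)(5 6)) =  (0 4 1 7 3 2)(5 6)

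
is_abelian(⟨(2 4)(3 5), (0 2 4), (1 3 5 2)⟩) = no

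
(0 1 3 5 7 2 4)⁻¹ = (0 4 2 7 5 3 1)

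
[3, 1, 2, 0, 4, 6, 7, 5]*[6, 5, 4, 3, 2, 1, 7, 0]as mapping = [0→3, 1→5, 2→4, 3→6, 4→2, 5→7, 6→0, 7→1]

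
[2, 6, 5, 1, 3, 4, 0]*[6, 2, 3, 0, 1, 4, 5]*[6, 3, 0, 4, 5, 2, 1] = [4, 2, 5, 0, 6, 3, 1]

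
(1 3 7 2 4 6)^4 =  (1 4 7)(2 3 6)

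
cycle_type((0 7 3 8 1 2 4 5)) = 8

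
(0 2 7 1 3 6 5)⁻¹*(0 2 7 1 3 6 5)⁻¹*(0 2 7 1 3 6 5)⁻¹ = (0 3 2 6 7 5 1)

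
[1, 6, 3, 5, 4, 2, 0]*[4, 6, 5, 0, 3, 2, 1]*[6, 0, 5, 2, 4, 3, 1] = [1, 0, 6, 5, 2, 3, 4]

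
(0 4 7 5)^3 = (0 5 7 4)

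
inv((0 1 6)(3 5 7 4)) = (0 6 1)(3 4 7 5)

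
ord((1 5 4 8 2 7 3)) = 7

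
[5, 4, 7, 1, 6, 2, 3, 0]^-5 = [7, 3, 5, 6, 1, 0, 4, 2]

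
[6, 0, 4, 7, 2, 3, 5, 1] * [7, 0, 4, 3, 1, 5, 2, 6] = [2, 7, 1, 6, 4, 3, 5, 0]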